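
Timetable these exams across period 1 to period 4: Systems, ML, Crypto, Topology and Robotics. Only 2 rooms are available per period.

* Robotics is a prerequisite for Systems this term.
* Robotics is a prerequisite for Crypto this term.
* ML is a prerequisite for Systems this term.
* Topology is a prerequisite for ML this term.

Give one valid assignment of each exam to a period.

Robotics=period 1, Crypto=period 2, ML=period 2, Topology=period 1, Systems=period 3

Checking: Robotics(period 1) before Crypto(period 2); Topology(period 1) before ML(period 2); Robotics(period 1) before Systems(period 3); ML(period 2) before Systems(period 3); max 2 per period (cap 2).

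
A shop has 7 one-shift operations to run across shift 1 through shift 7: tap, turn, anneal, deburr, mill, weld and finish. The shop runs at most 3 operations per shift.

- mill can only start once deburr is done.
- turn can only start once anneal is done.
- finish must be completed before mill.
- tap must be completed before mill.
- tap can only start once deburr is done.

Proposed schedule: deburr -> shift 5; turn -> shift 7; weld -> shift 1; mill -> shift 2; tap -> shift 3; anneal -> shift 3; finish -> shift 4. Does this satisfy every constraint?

Invalid. mill can only start once deburr is done.

tap must be completed before mill — violated.
The shop runs at most 3 operations per shift — holds.
finish must be completed before mill — violated.
turn can only start once anneal is done — holds.
mill can only start once deburr is done — violated.
tap can only start once deburr is done — violated.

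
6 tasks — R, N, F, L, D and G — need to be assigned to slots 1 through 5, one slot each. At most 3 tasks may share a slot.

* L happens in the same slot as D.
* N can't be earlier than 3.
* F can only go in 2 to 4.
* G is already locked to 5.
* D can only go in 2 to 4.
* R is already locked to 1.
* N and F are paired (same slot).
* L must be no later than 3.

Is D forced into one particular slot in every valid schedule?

No

D can be 2 (e.g. N -> 3; L -> 2; D -> 2; F -> 3; R -> 1; G -> 5) or 3 (e.g. L -> 3; F -> 4; G -> 5; D -> 3; R -> 1; N -> 4).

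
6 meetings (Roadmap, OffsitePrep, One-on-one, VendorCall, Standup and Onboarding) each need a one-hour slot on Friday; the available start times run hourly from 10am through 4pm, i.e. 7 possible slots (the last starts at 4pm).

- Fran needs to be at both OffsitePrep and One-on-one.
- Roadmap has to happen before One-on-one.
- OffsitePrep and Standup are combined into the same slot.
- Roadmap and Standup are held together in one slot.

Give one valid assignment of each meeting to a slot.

VendorCall in 10am, Onboarding in 10am, OffsitePrep in 10am, Standup in 10am, One-on-one in 11am, Roadmap in 10am

Checking: Roadmap(10am) before One-on-one(11am); OffsitePrep(10am) != One-on-one(11am); OffsitePrep = Standup = 10am; Roadmap = Standup = 10am.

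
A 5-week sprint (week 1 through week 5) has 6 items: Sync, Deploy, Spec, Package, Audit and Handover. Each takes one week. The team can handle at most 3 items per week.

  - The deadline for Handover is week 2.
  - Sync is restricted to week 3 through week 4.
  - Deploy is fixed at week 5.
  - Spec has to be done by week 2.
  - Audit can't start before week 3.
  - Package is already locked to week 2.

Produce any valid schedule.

Sync=week 3, Package=week 2, Handover=week 1, Spec=week 1, Audit=week 3, Deploy=week 5

Checking: Spec=week 1 in [week 1,week 2]; Sync=week 3 in [week 3,week 4]; Audit=week 3 in [week 3,week 5]; Package=week 2 in [week 2,week 2]; Deploy=week 5 in [week 5,week 5]; Handover=week 1 in [week 1,week 2]; max 2 per week (cap 3).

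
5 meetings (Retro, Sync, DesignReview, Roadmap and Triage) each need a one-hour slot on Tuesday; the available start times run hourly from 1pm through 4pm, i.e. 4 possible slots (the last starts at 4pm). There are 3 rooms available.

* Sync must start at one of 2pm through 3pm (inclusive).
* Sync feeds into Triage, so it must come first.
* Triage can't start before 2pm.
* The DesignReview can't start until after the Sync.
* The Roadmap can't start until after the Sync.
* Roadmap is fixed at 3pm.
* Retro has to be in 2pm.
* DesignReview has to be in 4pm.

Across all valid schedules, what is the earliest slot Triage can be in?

Triage is available from 2pm; precedence pushes Triage to at least 3pm.
Triage at 3pm is achievable: Roadmap=3pm; Sync=2pm; Retro=2pm; DesignReview=4pm; Triage=3pm.

3pm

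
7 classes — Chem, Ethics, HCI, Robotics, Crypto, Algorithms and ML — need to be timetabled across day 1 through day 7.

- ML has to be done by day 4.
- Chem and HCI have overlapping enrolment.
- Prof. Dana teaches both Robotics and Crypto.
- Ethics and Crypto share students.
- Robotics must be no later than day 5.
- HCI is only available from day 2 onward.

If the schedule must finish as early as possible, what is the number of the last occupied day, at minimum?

HCI can't be placed before day 2, so the schedule must run through at least day 2.
2 works (last occupied day: day 2): for example Robotics -> day 1; Chem -> day 1; Algorithms -> day 1; HCI -> day 2; Ethics -> day 1; ML -> day 1; Crypto -> day 2.

day 2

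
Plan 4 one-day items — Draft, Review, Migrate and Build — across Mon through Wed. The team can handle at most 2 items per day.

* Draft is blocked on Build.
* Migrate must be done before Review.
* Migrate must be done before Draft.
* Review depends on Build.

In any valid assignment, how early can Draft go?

Precedence pushes Draft to at least Tue.
Draft at Tue is achievable: Review -> Tue; Migrate -> Mon; Build -> Mon; Draft -> Tue.

Tue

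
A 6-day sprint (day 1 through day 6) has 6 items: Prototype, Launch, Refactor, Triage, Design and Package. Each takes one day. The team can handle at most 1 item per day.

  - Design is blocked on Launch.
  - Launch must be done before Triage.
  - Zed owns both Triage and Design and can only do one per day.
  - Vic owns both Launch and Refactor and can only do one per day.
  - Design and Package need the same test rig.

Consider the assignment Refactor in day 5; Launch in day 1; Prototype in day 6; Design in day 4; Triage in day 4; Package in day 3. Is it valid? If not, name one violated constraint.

Launch must be done before Triage — holds.
Vic owns both Launch and Refactor and can only do one per day — holds.
Design and Package need the same test rig — holds.
Zed owns both Triage and Design and can only do one per day — violated.
The team can handle at most 1 item per day — violated.
Design is blocked on Launch — holds.

No — it violates: Zed owns both Triage and Design and can only do one per day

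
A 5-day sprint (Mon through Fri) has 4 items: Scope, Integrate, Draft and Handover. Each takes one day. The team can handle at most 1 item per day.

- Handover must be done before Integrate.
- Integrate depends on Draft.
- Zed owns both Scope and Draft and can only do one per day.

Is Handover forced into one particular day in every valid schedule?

No

Handover can be Mon (e.g. Integrate in Wed; Scope in Thu; Handover in Mon; Draft in Tue) or Tue (e.g. Draft=Mon; Integrate=Wed; Handover=Tue; Scope=Thu).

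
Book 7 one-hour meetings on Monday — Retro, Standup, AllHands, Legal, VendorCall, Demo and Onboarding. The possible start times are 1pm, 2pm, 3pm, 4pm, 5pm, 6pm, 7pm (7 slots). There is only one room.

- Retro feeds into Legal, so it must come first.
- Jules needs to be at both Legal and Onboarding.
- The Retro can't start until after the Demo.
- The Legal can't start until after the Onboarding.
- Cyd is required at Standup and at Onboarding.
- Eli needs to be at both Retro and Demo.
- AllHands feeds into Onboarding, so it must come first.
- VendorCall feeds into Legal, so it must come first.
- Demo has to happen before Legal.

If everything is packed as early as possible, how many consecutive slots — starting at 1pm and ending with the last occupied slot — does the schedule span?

The precedence chain requires at least 3 distinct slots.
With at most 1 per slot and 7 meetings, at least 7 slots are needed.
7 works (last occupied slot: 7pm): for example Legal=6pm; VendorCall=5pm; Demo=1pm; Retro=2pm; AllHands=3pm; Onboarding=4pm; Standup=7pm.

7 slots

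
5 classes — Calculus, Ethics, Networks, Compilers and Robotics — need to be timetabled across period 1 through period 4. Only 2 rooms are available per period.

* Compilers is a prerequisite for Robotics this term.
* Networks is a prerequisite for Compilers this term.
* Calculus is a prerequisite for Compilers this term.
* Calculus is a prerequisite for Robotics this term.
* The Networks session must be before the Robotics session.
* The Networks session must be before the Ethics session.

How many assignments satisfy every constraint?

16

Splitting on Calculus: it can be period 1 (11), period 2 (5). Listing each branch's schedules as (Ethics, Networks, Compilers, Robotics) by period number:
Calculus=period 1: (2,1,2,3) (2,1,2,4) (2,1,3,4) (3,1,2,3) (3,1,2,4) (3,1,3,4) (3,2,3,4) (4,1,2,3) (4,1,2,4) (4,1,3,4) (4,2,3,4) — 11.
Calculus=period 2: (2,1,3,4) (3,1,3,4) (3,2,3,4) (4,1,3,4) (4,2,3,4) — 5.
Summing: 11 + 5 = 16.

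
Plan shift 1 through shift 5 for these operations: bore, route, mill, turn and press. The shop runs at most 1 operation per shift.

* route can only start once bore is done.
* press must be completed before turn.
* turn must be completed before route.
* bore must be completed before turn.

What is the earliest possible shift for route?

shift 4

Precedence pushes route to at least shift 3.
route at shift 4 is achievable: mill -> shift 5; press -> shift 2; bore -> shift 1; route -> shift 4; turn -> shift 3.
Nothing earlier works — the capacity limit rule out every shift before shift 4.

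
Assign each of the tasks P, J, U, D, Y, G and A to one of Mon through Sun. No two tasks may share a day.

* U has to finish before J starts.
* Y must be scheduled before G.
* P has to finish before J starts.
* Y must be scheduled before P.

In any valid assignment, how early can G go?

Tue

Precedence pushes G to at least Tue.
G at Tue is achievable: U in Thu; J in Fri; D in Sat; G in Tue; P in Wed; Y in Mon; A in Sun.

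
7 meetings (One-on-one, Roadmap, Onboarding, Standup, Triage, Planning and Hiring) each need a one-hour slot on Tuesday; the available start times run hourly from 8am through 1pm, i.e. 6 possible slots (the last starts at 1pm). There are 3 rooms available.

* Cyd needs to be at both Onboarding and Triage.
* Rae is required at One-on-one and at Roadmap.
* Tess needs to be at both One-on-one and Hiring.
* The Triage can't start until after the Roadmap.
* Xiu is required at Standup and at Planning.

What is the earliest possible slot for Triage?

9am

Precedence pushes Triage to at least 9am.
Triage at 9am is achievable: Triage -> 9am; Onboarding -> 8am; Standup -> 8am; One-on-one -> 9am; Hiring -> 10am; Planning -> 9am; Roadmap -> 8am.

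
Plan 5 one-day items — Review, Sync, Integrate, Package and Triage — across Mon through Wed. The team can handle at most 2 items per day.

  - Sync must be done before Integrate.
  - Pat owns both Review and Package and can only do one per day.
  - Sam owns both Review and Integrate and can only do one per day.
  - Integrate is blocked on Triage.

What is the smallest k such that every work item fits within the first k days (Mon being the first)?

3

The precedence chain requires at least 2 distinct days.
With at most 2 per day and 5 work items, at least 3 days are needed.
3 works (last occupied day: Wed): for example Integrate in Tue, Package in Tue, Review in Wed, Sync in Mon, Triage in Mon.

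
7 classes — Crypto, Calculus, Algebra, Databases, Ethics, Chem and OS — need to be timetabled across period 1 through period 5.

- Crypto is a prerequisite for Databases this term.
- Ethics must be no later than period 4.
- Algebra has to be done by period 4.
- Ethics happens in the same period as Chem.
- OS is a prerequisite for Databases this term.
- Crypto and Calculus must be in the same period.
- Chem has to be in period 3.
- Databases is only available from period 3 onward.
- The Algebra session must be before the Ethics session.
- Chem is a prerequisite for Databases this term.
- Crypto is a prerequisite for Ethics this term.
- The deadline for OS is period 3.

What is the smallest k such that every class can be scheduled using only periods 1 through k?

4

The precedence chain requires at least 3 distinct periods.
Propagating the time windows through the other constraints, Databases can't land before period 4, so the schedule must run through at least period 4.
4 works (last occupied period: period 4): for example Ethics in period 3; Algebra in period 1; OS in period 1; Databases in period 4; Crypto in period 1; Chem in period 3; Calculus in period 1.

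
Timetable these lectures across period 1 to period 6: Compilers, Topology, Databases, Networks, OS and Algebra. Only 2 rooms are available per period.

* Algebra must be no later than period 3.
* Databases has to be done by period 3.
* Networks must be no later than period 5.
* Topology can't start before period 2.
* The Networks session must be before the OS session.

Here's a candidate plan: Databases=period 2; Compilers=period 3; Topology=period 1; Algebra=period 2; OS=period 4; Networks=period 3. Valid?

Invalid. Topology can't start before period 2.

Only 2 rooms are available per period — holds.
Algebra must be no later than period 3 — holds.
Networks must be no later than period 5 — holds.
The Networks session must be before the OS session — holds.
Topology can't start before period 2 — violated.
Databases has to be done by period 3 — holds.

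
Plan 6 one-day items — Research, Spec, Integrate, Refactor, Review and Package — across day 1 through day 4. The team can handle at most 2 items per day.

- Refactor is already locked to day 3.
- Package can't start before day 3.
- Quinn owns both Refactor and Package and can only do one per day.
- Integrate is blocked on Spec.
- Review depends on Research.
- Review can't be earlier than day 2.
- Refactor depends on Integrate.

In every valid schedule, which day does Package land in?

day 4

Package's window is day 3–day 4.
Refactor is fixed at day 3, and Package can't share a day with Refactor.
So Package must be day 4.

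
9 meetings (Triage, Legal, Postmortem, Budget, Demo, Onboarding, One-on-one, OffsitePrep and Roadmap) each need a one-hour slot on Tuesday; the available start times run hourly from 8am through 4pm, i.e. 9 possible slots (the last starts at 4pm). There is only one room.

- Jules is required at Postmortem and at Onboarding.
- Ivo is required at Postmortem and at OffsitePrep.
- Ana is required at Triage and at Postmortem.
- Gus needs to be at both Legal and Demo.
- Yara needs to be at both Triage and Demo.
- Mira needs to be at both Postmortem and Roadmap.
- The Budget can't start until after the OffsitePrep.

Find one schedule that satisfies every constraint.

One-on-one -> 3pm; Onboarding -> 2pm; Postmortem -> 12pm; Roadmap -> 4pm; Budget -> 9am; OffsitePrep -> 8am; Legal -> 11am; Triage -> 10am; Demo -> 1pm

Checking: OffsitePrep(8am) before Budget(9am); Legal(11am) != Demo(1pm); Triage(10am) != Demo(1pm); Postmortem(12pm) != Roadmap(4pm); Triage(10am) != Postmortem(12pm); Postmortem(12pm) != Onboarding(2pm); Postmortem(12pm) != OffsitePrep(8am); max 1 per slot (cap 1).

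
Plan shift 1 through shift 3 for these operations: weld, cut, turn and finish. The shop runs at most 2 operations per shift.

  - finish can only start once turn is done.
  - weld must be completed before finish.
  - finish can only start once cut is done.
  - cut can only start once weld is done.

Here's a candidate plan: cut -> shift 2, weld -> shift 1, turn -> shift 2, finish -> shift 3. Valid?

Valid

cut can only start once weld is done — holds.
finish can only start once turn is done — holds.
weld must be completed before finish — holds.
finish can only start once cut is done — holds.
The shop runs at most 2 operations per shift — holds.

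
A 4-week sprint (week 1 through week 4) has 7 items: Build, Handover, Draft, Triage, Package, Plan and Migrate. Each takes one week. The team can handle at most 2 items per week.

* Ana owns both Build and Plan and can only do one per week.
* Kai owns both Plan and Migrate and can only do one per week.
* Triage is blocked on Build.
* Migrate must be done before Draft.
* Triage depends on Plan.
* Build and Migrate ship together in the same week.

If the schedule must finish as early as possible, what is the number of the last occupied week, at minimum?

week 4

The precedence chain requires at least 2 distinct weeks.
With at most 2 per week and 7 work items, at least 4 weeks are needed.
4 works (last occupied week: week 4): for example Handover in week 3, Draft in week 2, Package in week 4, Migrate in week 1, Triage in week 3, Plan in week 2, Build in week 1.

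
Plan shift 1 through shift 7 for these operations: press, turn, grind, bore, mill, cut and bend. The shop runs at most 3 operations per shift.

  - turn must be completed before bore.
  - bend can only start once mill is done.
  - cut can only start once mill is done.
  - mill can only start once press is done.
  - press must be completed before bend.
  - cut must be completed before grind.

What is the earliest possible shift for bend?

shift 3

Precedence pushes bend to at least shift 3.
bend at shift 3 is achievable: bore -> shift 2, press -> shift 1, grind -> shift 4, cut -> shift 3, bend -> shift 3, mill -> shift 2, turn -> shift 1.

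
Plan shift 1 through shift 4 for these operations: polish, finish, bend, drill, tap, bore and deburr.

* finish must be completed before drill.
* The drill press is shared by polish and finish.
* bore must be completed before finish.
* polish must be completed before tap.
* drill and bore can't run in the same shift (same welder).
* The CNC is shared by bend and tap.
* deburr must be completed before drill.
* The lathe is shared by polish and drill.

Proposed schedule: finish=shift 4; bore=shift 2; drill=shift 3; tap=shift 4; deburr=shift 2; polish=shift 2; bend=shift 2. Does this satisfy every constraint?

finish must be completed before drill — violated.
The lathe is shared by polish and drill — holds.
bore must be completed before finish — holds.
drill and bore can't run in the same shift (same welder) — holds.
The drill press is shared by polish and finish — holds.
polish must be completed before tap — holds.
deburr must be completed before drill — holds.
The CNC is shared by bend and tap — holds.

No. finish must be completed before drill is not satisfied.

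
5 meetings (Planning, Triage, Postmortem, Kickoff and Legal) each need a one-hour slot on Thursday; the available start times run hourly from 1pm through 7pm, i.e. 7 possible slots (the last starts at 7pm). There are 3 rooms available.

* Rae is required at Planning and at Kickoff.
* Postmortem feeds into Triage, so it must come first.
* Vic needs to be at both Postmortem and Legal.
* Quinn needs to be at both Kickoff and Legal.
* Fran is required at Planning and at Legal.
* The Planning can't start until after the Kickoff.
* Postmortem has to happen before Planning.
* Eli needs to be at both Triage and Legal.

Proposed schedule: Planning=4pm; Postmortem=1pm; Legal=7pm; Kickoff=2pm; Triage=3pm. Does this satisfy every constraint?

Yes, all constraints hold

Postmortem feeds into Triage, so it must come first — holds.
Rae is required at Planning and at Kickoff — holds.
Quinn needs to be at both Kickoff and Legal — holds.
Eli needs to be at both Triage and Legal — holds.
Fran is required at Planning and at Legal — holds.
The Planning can't start until after the Kickoff — holds.
Vic needs to be at both Postmortem and Legal — holds.
There are 3 rooms available — holds.
Postmortem has to happen before Planning — holds.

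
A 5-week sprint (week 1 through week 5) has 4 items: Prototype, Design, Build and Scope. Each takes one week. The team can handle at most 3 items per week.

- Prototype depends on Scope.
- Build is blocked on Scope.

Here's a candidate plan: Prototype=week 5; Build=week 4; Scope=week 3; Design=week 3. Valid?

Yes

Build is blocked on Scope — holds.
The team can handle at most 3 items per week — holds.
Prototype depends on Scope — holds.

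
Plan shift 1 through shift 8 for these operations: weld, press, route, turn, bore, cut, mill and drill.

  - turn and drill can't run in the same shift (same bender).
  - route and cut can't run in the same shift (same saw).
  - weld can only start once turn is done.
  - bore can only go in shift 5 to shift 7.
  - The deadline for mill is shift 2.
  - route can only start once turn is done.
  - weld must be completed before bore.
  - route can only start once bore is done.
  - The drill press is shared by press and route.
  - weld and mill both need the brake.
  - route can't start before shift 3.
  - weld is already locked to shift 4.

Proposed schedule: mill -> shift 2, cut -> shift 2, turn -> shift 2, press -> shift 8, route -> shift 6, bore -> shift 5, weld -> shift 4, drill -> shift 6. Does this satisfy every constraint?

weld can only start once turn is done — holds.
weld and mill both need the brake — holds.
route can only start once turn is done — holds.
weld is already locked to shift 4 — holds.
The deadline for mill is shift 2 — holds.
turn and drill can't run in the same shift (same bender) — holds.
route can only start once bore is done — holds.
bore can only go in shift 5 to shift 7 — holds.
The drill press is shared by press and route — holds.
weld must be completed before bore — holds.
route and cut can't run in the same shift (same saw) — holds.
route can't start before shift 3 — holds.

Yes, all constraints hold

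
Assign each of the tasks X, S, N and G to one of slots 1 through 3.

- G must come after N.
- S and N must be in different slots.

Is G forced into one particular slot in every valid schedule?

No

G can be 2 (e.g. X in 1, G in 2, N in 1, S in 2) or 3 (e.g. S in 2; N in 1; X in 1; G in 3).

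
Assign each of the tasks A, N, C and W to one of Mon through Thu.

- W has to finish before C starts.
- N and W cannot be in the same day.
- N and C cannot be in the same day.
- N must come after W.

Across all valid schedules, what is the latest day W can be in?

Tue

Downstream work caps W at Wed.
W at Tue is achievable: N=Wed; W=Tue; A=Mon; C=Thu.
Nothing later works — the conflict constraints rule out every day after Tue.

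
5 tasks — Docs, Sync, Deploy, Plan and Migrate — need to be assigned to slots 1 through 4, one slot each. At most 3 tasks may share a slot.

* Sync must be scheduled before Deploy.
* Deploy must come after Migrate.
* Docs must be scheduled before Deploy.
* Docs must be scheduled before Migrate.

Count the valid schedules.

Splitting on Docs: it can be 1 (32), 2 (12). Listing each branch's schedules as (Sync, Deploy, Plan, Migrate):
Docs=1: (1,3,1,2) (1,3,2,2) (1,3,3,2) (1,3,4,2) (1,4,1,2) (1,4,1,3) (1,4,2,2) (1,4,2,3) (1,4,3,2) (1,4,3,3) (1,4,4,2) (1,4,4,3) (2,3,1,2) (2,3,2,2) (2,3,3,2) (2,3,4,2) (2,4,1,2) (2,4,1,3) (2,4,2,2) (2,4,2,3) (2,4,3,2) (2,4,3,3) (2,4,4,2) (2,4,4,3) (3,4,1,2) (3,4,1,3) (3,4,2,2) (3,4,2,3) (3,4,3,2) (3,4,3,3) (3,4,4,2) (3,4,4,3) — 32.
Docs=2: (1,4,1,3) (1,4,2,3) (1,4,3,3) (1,4,4,3) (2,4,1,3) (2,4,2,3) (2,4,3,3) (2,4,4,3) (3,4,1,3) (3,4,2,3) (3,4,3,3) (3,4,4,3) — 12.
Summing: 32 + 12 = 44.

44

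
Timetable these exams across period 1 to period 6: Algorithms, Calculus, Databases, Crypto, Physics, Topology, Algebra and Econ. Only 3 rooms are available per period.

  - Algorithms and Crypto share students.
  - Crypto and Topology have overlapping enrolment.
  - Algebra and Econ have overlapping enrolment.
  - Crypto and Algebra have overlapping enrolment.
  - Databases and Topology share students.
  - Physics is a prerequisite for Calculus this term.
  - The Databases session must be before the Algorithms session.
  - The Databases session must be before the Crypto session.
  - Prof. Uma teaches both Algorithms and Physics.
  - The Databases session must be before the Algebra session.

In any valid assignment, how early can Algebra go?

period 2

Precedence pushes Algebra to at least period 2.
Algebra at period 2 is achievable: Crypto -> period 3; Calculus -> period 2; Databases -> period 1; Algebra -> period 2; Physics -> period 1; Econ -> period 1; Algorithms -> period 2; Topology -> period 4.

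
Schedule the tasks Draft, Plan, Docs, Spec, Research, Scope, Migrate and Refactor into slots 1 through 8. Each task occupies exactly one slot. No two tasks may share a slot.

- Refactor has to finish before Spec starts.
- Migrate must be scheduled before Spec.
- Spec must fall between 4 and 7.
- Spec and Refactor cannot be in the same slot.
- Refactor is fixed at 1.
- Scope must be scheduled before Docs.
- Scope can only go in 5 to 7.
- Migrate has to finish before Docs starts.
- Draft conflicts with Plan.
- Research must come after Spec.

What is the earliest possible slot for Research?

5

Precedence pushes Research to at least 5.
Research at 5 is achievable: Docs in 7; Spec in 4; Plan in 8; Research in 5; Migrate in 2; Refactor in 1; Draft in 3; Scope in 6.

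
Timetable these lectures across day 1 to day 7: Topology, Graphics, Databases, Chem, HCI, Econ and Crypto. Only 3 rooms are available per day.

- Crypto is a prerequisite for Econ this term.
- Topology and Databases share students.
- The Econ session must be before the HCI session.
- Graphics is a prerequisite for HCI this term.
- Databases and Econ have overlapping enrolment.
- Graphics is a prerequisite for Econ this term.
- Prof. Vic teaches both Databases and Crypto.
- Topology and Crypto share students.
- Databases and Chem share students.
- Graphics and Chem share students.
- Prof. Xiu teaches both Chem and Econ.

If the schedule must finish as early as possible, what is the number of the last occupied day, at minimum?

4

The precedence chain requires at least 3 distinct days.
With at most 3 per day and 7 lectures, at least 3 days are needed.
Could 3 days be enough, i.e. nothing placed later than day 3? No: HCI must come after Econ (at day 1 or later) → {day 2, day 3}; Econ must come before HCI (at day 3 or earlier) → {day 1, day 2}; Econ must come after Graphics (at day 1 or later) → {day 2}; Graphics must come before Econ (at day 2 or earlier) → {day 1}; Crypto must come before Econ (at day 2 or earlier) → {day 1}; Databases can't share with Econ (day 2) → {day 1, day 3}; Chem can't share with Graphics (day 1) → {day 2, day 3}; Chem can't share with Econ (day 2) → {day 3}; Databases can't share with Crypto (day 1) → {day 3}; Chem can't share with Databases (day 3) → nothing is left.
So 3 days is not enough.
4 works (last occupied day: day 4): for example Crypto=day 1; Econ=day 2; Chem=day 4; Databases=day 3; HCI=day 3; Topology=day 2; Graphics=day 1.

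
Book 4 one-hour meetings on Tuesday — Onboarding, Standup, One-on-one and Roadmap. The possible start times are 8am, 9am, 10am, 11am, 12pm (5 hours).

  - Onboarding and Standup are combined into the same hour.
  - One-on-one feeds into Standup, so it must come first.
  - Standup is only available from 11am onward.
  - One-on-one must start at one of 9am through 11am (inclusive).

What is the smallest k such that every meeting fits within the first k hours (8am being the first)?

The precedence chain requires at least 2 distinct hours.
Standup can't be placed before 11am — that is hour 4 counting from 8am — so the schedule must run through at least 4 hours.
4 works (last occupied hour: 11am): for example One-on-one=9am; Standup=11am; Roadmap=8am; Onboarding=11am.

4 hours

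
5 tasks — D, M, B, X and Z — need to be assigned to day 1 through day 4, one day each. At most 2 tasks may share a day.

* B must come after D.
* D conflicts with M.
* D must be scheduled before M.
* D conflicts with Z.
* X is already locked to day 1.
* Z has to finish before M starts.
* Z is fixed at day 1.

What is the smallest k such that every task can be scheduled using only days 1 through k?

3 days

The precedence chain requires at least 2 distinct days.
With at most 2 per day and 5 tasks, at least 3 days are needed.
3 works (last occupied day: day 3): for example B -> day 3; Z -> day 1; M -> day 3; D -> day 2; X -> day 1.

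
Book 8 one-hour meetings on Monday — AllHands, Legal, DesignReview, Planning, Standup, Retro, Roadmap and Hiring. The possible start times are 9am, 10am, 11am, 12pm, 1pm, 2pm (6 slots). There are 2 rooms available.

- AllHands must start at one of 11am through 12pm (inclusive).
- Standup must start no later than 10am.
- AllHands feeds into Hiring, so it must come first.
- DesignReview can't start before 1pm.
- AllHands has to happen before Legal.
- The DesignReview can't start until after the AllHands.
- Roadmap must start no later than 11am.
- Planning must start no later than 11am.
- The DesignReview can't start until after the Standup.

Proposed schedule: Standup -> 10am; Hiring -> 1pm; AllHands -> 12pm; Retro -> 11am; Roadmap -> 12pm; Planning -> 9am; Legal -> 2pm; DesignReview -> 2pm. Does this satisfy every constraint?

Invalid. Roadmap must start no later than 11am.

Planning must start no later than 11am — holds.
Roadmap must start no later than 11am — violated.
The DesignReview can't start until after the Standup — holds.
AllHands feeds into Hiring, so it must come first — holds.
AllHands must start at one of 11am through 12pm (inclusive) — holds.
The DesignReview can't start until after the AllHands — holds.
AllHands has to happen before Legal — holds.
DesignReview can't start before 1pm — holds.
There are 2 rooms available — holds.
Standup must start no later than 10am — holds.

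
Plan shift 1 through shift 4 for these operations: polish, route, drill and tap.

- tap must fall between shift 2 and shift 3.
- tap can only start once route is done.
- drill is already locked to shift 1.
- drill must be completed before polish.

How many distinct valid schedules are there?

Splitting on polish: it can be shift 2 (3), shift 3 (3), shift 4 (3). Listing each branch's schedules as (route, drill, tap) by shift number:
polish=shift 2: (1,1,2) (1,1,3) (2,1,3) — 3.
polish=shift 3: (1,1,2) (1,1,3) (2,1,3) — 3.
polish=shift 4: (1,1,2) (1,1,3) (2,1,3) — 3.
Summing: 3 + 3 + 3 = 9.

9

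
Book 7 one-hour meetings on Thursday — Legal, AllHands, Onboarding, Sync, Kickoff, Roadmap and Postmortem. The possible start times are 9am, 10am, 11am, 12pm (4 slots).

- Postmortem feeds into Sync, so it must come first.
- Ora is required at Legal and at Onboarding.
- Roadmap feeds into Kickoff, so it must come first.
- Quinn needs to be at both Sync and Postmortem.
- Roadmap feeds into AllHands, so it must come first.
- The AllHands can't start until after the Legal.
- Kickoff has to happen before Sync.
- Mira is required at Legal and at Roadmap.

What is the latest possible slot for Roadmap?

10am

Downstream work caps Roadmap at 10am.
Roadmap at 10am is achievable: Roadmap in 10am; Postmortem in 9am; Legal in 9am; Kickoff in 11am; Onboarding in 10am; Sync in 12pm; AllHands in 11am.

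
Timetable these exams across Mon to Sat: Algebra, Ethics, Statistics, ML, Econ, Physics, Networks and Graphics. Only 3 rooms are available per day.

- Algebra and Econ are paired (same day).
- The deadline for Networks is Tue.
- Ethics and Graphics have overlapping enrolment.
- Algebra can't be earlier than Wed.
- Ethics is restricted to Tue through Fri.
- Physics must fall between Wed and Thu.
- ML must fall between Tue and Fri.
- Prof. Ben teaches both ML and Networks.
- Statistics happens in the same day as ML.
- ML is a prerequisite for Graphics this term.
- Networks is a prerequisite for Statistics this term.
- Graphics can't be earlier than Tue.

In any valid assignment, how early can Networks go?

Mon

Networks's own window allows nothing later than Tue.
Networks at Mon is achievable: Networks in Mon, Physics in Wed, Graphics in Thu, Statistics in Tue, ML in Tue, Econ in Wed, Algebra in Wed, Ethics in Tue.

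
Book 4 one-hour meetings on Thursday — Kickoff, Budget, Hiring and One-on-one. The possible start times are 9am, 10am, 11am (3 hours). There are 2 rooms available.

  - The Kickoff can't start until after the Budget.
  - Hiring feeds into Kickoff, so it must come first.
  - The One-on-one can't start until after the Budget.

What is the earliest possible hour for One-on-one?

10am

Precedence pushes One-on-one to at least 10am.
One-on-one at 10am is achievable: Budget=9am; Hiring=9am; Kickoff=10am; One-on-one=10am.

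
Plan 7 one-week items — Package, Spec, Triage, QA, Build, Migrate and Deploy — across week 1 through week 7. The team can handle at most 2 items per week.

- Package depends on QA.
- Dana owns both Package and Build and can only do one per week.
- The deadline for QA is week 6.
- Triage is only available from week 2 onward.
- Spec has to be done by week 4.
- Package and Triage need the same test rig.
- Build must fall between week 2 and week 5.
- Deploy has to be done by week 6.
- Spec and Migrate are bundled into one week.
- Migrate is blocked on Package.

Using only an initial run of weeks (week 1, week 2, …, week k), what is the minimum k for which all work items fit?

4 weeks

The precedence chain requires at least 3 distinct weeks.
With at most 2 per week and 7 work items, at least 4 weeks are needed.
4 works (last occupied week: week 4): for example Migrate=week 4; QA=week 1; Build=week 2; Package=week 3; Deploy=week 1; Spec=week 4; Triage=week 2.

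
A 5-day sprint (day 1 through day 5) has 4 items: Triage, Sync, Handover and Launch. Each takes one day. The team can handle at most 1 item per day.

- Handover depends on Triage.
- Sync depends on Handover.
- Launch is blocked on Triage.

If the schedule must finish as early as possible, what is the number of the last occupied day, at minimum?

The precedence chain requires at least 3 distinct days.
With at most 1 per day and 4 tasks, at least 4 days are needed.
4 works (last occupied day: day 4): for example Handover -> day 2, Launch -> day 4, Sync -> day 3, Triage -> day 1.

4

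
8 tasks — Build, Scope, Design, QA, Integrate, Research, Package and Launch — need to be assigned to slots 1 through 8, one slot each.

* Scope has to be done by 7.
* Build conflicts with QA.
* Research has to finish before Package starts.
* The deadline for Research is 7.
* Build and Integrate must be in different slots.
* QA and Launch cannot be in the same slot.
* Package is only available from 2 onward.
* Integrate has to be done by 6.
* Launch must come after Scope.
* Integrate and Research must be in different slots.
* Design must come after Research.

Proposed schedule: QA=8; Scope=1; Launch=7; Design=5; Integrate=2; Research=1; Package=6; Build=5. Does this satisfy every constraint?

Yes, all constraints hold

Research has to finish before Package starts — holds.
Integrate and Research must be in different slots — holds.
QA and Launch cannot be in the same slot — holds.
Design must come after Research — holds.
Integrate has to be done by 6 — holds.
The deadline for Research is 7 — holds.
Package is only available from 2 onward — holds.
Scope has to be done by 7 — holds.
Build and Integrate must be in different slots — holds.
Launch must come after Scope — holds.
Build conflicts with QA — holds.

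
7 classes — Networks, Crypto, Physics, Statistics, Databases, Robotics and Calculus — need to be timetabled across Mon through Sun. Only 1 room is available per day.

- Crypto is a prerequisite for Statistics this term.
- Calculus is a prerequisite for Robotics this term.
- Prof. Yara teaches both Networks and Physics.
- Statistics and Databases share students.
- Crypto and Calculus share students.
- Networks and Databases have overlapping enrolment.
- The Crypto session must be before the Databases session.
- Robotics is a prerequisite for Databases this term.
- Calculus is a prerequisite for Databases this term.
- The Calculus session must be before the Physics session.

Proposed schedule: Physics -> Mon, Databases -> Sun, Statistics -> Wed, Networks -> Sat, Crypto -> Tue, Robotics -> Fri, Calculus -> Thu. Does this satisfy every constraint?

Only 1 room is available per day — holds.
The Crypto session must be before the Databases session — holds.
The Calculus session must be before the Physics session — violated.
Crypto and Calculus share students — holds.
Networks and Databases have overlapping enrolment — holds.
Crypto is a prerequisite for Statistics this term — holds.
Calculus is a prerequisite for Databases this term — holds.
Statistics and Databases share students — holds.
Robotics is a prerequisite for Databases this term — holds.
Calculus is a prerequisite for Robotics this term — holds.
Prof. Yara teaches both Networks and Physics — holds.

No — it violates: The Calculus session must be before the Physics session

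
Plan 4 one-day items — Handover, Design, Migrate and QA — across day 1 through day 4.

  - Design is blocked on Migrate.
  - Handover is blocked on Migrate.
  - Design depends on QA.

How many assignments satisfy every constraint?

31

Splitting on Handover: it can be day 2 (6), day 3 (11), day 4 (14). Listing each branch's schedules as (Design, Migrate, QA) by day number:
Handover=day 2: (2,1,1) (3,1,1) (3,1,2) (4,1,1) (4,1,2) (4,1,3) — 6.
Handover=day 3: (2,1,1) (3,1,1) (3,1,2) (3,2,1) (3,2,2) (4,1,1) (4,1,2) (4,1,3) (4,2,1) (4,2,2) (4,2,3) — 11.
Handover=day 4: (2,1,1) (3,1,1) (3,1,2) (3,2,1) (3,2,2) (4,1,1) (4,1,2) (4,1,3) (4,2,1) (4,2,2) (4,2,3) (4,3,1) (4,3,2) (4,3,3) — 14.
Summing: 6 + 11 + 14 = 31.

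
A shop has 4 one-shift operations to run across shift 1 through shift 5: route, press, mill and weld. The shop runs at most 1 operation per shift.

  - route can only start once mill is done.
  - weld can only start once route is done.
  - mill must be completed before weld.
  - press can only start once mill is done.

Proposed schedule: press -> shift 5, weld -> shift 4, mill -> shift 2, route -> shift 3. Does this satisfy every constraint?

press can only start once mill is done — holds.
The shop runs at most 1 operation per shift — holds.
weld can only start once route is done — holds.
mill must be completed before weld — holds.
route can only start once mill is done — holds.

Valid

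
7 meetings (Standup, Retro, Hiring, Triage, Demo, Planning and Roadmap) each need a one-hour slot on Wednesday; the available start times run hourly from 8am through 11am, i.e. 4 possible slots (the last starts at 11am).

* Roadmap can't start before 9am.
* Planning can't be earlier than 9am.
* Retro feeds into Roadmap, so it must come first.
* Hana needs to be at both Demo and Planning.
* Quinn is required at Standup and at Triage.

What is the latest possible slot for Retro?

Downstream work caps Retro at 10am.
Retro at 10am is achievable: Standup=8am; Triage=9am; Demo=8am; Roadmap=11am; Retro=10am; Planning=9am; Hiring=8am.

10am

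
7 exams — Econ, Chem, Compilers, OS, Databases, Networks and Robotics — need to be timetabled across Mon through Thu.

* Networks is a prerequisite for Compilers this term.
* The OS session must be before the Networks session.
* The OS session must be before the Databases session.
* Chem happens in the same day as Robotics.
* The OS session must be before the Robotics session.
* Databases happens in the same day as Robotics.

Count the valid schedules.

44

Splitting on Econ: it can be Mon (11), Tue (11), Wed (11), Thu (11). Listing each branch's schedules as (Chem, Compilers, OS, Databases, Networks, Robotics):
Econ=Mon: (Tue,Wed,Mon,Tue,Tue,Tue) (Tue,Thu,Mon,Tue,Tue,Tue) (Tue,Thu,Mon,Tue,Wed,Tue) (Wed,Wed,Mon,Wed,Tue,Wed) (Wed,Thu,Mon,Wed,Tue,Wed) (Wed,Thu,Mon,Wed,Wed,Wed) (Wed,Thu,Tue,Wed,Wed,Wed) (Thu,Wed,Mon,Thu,Tue,Thu) (Thu,Thu,Mon,Thu,Tue,Thu) (Thu,Thu,Mon,Thu,Wed,Thu) (Thu,Thu,Tue,Thu,Wed,Thu) — 11.
Econ=Tue: (Tue,Wed,Mon,Tue,Tue,Tue) (Tue,Thu,Mon,Tue,Tue,Tue) (Tue,Thu,Mon,Tue,Wed,Tue) (Wed,Wed,Mon,Wed,Tue,Wed) (Wed,Thu,Mon,Wed,Tue,Wed) (Wed,Thu,Mon,Wed,Wed,Wed) (Wed,Thu,Tue,Wed,Wed,Wed) (Thu,Wed,Mon,Thu,Tue,Thu) (Thu,Thu,Mon,Thu,Tue,Thu) (Thu,Thu,Mon,Thu,Wed,Thu) (Thu,Thu,Tue,Thu,Wed,Thu) — 11.
Econ=Wed: (Tue,Wed,Mon,Tue,Tue,Tue) (Tue,Thu,Mon,Tue,Tue,Tue) (Tue,Thu,Mon,Tue,Wed,Tue) (Wed,Wed,Mon,Wed,Tue,Wed) (Wed,Thu,Mon,Wed,Tue,Wed) (Wed,Thu,Mon,Wed,Wed,Wed) (Wed,Thu,Tue,Wed,Wed,Wed) (Thu,Wed,Mon,Thu,Tue,Thu) (Thu,Thu,Mon,Thu,Tue,Thu) (Thu,Thu,Mon,Thu,Wed,Thu) (Thu,Thu,Tue,Thu,Wed,Thu) — 11.
Econ=Thu: (Tue,Wed,Mon,Tue,Tue,Tue) (Tue,Thu,Mon,Tue,Tue,Tue) (Tue,Thu,Mon,Tue,Wed,Tue) (Wed,Wed,Mon,Wed,Tue,Wed) (Wed,Thu,Mon,Wed,Tue,Wed) (Wed,Thu,Mon,Wed,Wed,Wed) (Wed,Thu,Tue,Wed,Wed,Wed) (Thu,Wed,Mon,Thu,Tue,Thu) (Thu,Thu,Mon,Thu,Tue,Thu) (Thu,Thu,Mon,Thu,Wed,Thu) (Thu,Thu,Tue,Thu,Wed,Thu) — 11.
Summing: 11 + 11 + 11 + 11 = 44.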